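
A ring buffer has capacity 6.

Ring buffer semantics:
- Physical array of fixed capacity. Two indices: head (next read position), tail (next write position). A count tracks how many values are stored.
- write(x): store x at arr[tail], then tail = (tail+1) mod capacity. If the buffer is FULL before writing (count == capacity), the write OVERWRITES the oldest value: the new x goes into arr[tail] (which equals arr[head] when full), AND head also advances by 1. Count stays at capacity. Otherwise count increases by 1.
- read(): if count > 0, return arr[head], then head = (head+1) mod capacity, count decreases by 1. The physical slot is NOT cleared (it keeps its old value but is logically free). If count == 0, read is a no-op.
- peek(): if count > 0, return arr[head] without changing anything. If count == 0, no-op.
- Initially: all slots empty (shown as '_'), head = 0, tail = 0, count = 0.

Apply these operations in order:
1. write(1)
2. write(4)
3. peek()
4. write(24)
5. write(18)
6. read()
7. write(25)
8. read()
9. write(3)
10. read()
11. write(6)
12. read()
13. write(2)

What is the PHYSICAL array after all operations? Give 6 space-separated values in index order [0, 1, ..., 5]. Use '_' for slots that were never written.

Answer: 6 2 24 18 25 3

Derivation:
After op 1 (write(1)): arr=[1 _ _ _ _ _] head=0 tail=1 count=1
After op 2 (write(4)): arr=[1 4 _ _ _ _] head=0 tail=2 count=2
After op 3 (peek()): arr=[1 4 _ _ _ _] head=0 tail=2 count=2
After op 4 (write(24)): arr=[1 4 24 _ _ _] head=0 tail=3 count=3
After op 5 (write(18)): arr=[1 4 24 18 _ _] head=0 tail=4 count=4
After op 6 (read()): arr=[1 4 24 18 _ _] head=1 tail=4 count=3
After op 7 (write(25)): arr=[1 4 24 18 25 _] head=1 tail=5 count=4
After op 8 (read()): arr=[1 4 24 18 25 _] head=2 tail=5 count=3
After op 9 (write(3)): arr=[1 4 24 18 25 3] head=2 tail=0 count=4
After op 10 (read()): arr=[1 4 24 18 25 3] head=3 tail=0 count=3
After op 11 (write(6)): arr=[6 4 24 18 25 3] head=3 tail=1 count=4
After op 12 (read()): arr=[6 4 24 18 25 3] head=4 tail=1 count=3
After op 13 (write(2)): arr=[6 2 24 18 25 3] head=4 tail=2 count=4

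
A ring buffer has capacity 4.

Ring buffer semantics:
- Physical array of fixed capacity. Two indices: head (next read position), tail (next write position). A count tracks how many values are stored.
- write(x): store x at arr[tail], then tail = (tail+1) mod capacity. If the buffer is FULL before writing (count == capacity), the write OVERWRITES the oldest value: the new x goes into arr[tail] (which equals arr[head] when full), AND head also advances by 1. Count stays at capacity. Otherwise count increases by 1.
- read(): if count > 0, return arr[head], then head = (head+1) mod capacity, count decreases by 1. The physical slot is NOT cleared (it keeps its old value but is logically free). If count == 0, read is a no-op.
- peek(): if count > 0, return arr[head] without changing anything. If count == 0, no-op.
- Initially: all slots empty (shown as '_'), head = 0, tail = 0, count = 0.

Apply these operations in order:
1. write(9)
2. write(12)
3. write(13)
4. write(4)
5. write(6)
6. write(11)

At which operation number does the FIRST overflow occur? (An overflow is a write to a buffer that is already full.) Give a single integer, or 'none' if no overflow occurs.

After op 1 (write(9)): arr=[9 _ _ _] head=0 tail=1 count=1
After op 2 (write(12)): arr=[9 12 _ _] head=0 tail=2 count=2
After op 3 (write(13)): arr=[9 12 13 _] head=0 tail=3 count=3
After op 4 (write(4)): arr=[9 12 13 4] head=0 tail=0 count=4
After op 5 (write(6)): arr=[6 12 13 4] head=1 tail=1 count=4
After op 6 (write(11)): arr=[6 11 13 4] head=2 tail=2 count=4

Answer: 5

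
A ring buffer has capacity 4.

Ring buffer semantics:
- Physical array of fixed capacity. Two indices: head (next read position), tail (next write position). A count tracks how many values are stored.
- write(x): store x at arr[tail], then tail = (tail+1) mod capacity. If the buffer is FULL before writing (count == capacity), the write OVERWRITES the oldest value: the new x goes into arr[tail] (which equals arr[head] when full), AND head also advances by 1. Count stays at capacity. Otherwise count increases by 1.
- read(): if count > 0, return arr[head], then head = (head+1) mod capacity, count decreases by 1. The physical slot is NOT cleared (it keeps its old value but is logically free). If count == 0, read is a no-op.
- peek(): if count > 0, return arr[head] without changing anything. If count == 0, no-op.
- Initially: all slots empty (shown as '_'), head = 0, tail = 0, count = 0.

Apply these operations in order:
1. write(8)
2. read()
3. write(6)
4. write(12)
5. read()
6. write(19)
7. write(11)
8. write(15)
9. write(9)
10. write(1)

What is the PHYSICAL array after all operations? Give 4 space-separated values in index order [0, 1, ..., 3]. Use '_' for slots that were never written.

After op 1 (write(8)): arr=[8 _ _ _] head=0 tail=1 count=1
After op 2 (read()): arr=[8 _ _ _] head=1 tail=1 count=0
After op 3 (write(6)): arr=[8 6 _ _] head=1 tail=2 count=1
After op 4 (write(12)): arr=[8 6 12 _] head=1 tail=3 count=2
After op 5 (read()): arr=[8 6 12 _] head=2 tail=3 count=1
After op 6 (write(19)): arr=[8 6 12 19] head=2 tail=0 count=2
After op 7 (write(11)): arr=[11 6 12 19] head=2 tail=1 count=3
After op 8 (write(15)): arr=[11 15 12 19] head=2 tail=2 count=4
After op 9 (write(9)): arr=[11 15 9 19] head=3 tail=3 count=4
After op 10 (write(1)): arr=[11 15 9 1] head=0 tail=0 count=4

Answer: 11 15 9 1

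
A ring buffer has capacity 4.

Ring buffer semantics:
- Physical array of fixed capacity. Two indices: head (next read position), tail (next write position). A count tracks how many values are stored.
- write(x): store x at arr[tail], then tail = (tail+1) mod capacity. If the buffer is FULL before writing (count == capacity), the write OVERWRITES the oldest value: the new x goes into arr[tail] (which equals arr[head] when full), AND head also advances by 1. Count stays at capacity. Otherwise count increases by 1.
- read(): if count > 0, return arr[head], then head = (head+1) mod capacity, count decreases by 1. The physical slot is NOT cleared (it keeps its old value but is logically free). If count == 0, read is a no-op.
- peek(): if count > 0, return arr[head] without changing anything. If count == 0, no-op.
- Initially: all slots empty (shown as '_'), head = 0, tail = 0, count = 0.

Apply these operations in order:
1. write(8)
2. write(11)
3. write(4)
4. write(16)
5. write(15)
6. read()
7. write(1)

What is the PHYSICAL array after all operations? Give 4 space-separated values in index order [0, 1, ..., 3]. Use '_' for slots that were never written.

After op 1 (write(8)): arr=[8 _ _ _] head=0 tail=1 count=1
After op 2 (write(11)): arr=[8 11 _ _] head=0 tail=2 count=2
After op 3 (write(4)): arr=[8 11 4 _] head=0 tail=3 count=3
After op 4 (write(16)): arr=[8 11 4 16] head=0 tail=0 count=4
After op 5 (write(15)): arr=[15 11 4 16] head=1 tail=1 count=4
After op 6 (read()): arr=[15 11 4 16] head=2 tail=1 count=3
After op 7 (write(1)): arr=[15 1 4 16] head=2 tail=2 count=4

Answer: 15 1 4 16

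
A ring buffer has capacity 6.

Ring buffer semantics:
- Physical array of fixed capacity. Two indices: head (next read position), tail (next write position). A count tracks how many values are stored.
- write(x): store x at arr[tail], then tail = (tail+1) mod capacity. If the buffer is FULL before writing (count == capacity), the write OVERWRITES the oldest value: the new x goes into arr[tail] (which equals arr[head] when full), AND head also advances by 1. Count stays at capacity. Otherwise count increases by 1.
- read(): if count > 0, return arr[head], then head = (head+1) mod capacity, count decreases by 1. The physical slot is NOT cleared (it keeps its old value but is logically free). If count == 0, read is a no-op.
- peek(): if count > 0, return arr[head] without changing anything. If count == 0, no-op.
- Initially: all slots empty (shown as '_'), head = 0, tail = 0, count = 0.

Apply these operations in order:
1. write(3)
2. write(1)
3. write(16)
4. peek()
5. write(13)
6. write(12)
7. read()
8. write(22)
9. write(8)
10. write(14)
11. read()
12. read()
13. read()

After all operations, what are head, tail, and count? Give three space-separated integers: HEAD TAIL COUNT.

Answer: 5 2 3

Derivation:
After op 1 (write(3)): arr=[3 _ _ _ _ _] head=0 tail=1 count=1
After op 2 (write(1)): arr=[3 1 _ _ _ _] head=0 tail=2 count=2
After op 3 (write(16)): arr=[3 1 16 _ _ _] head=0 tail=3 count=3
After op 4 (peek()): arr=[3 1 16 _ _ _] head=0 tail=3 count=3
After op 5 (write(13)): arr=[3 1 16 13 _ _] head=0 tail=4 count=4
After op 6 (write(12)): arr=[3 1 16 13 12 _] head=0 tail=5 count=5
After op 7 (read()): arr=[3 1 16 13 12 _] head=1 tail=5 count=4
After op 8 (write(22)): arr=[3 1 16 13 12 22] head=1 tail=0 count=5
After op 9 (write(8)): arr=[8 1 16 13 12 22] head=1 tail=1 count=6
After op 10 (write(14)): arr=[8 14 16 13 12 22] head=2 tail=2 count=6
After op 11 (read()): arr=[8 14 16 13 12 22] head=3 tail=2 count=5
After op 12 (read()): arr=[8 14 16 13 12 22] head=4 tail=2 count=4
After op 13 (read()): arr=[8 14 16 13 12 22] head=5 tail=2 count=3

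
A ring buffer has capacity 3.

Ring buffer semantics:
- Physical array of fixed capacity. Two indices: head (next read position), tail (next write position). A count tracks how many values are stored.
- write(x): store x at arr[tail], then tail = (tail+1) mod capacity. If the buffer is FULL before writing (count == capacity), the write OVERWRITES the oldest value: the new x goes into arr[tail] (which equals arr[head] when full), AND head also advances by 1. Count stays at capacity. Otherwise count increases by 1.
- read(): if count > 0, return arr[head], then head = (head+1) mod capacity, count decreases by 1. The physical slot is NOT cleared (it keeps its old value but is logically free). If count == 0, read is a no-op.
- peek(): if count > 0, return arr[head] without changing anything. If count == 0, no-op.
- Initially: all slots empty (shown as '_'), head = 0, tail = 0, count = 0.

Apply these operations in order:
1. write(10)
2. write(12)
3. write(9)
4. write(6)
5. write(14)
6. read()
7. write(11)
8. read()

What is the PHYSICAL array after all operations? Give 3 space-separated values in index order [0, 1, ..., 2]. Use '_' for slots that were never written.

After op 1 (write(10)): arr=[10 _ _] head=0 tail=1 count=1
After op 2 (write(12)): arr=[10 12 _] head=0 tail=2 count=2
After op 3 (write(9)): arr=[10 12 9] head=0 tail=0 count=3
After op 4 (write(6)): arr=[6 12 9] head=1 tail=1 count=3
After op 5 (write(14)): arr=[6 14 9] head=2 tail=2 count=3
After op 6 (read()): arr=[6 14 9] head=0 tail=2 count=2
After op 7 (write(11)): arr=[6 14 11] head=0 tail=0 count=3
After op 8 (read()): arr=[6 14 11] head=1 tail=0 count=2

Answer: 6 14 11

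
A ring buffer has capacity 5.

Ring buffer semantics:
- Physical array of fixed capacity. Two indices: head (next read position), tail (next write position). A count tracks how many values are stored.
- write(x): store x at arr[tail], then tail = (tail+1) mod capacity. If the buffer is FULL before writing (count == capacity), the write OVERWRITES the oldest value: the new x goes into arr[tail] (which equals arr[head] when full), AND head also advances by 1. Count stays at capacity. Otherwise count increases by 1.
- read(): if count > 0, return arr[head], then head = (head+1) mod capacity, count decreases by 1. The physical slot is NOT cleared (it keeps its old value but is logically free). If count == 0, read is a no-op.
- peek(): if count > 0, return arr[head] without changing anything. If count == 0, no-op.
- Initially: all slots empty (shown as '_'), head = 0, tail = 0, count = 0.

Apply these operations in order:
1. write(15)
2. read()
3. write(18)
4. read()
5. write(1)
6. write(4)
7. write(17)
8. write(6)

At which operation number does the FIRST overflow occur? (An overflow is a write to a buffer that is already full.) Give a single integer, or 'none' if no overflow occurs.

After op 1 (write(15)): arr=[15 _ _ _ _] head=0 tail=1 count=1
After op 2 (read()): arr=[15 _ _ _ _] head=1 tail=1 count=0
After op 3 (write(18)): arr=[15 18 _ _ _] head=1 tail=2 count=1
After op 4 (read()): arr=[15 18 _ _ _] head=2 tail=2 count=0
After op 5 (write(1)): arr=[15 18 1 _ _] head=2 tail=3 count=1
After op 6 (write(4)): arr=[15 18 1 4 _] head=2 tail=4 count=2
After op 7 (write(17)): arr=[15 18 1 4 17] head=2 tail=0 count=3
After op 8 (write(6)): arr=[6 18 1 4 17] head=2 tail=1 count=4

Answer: none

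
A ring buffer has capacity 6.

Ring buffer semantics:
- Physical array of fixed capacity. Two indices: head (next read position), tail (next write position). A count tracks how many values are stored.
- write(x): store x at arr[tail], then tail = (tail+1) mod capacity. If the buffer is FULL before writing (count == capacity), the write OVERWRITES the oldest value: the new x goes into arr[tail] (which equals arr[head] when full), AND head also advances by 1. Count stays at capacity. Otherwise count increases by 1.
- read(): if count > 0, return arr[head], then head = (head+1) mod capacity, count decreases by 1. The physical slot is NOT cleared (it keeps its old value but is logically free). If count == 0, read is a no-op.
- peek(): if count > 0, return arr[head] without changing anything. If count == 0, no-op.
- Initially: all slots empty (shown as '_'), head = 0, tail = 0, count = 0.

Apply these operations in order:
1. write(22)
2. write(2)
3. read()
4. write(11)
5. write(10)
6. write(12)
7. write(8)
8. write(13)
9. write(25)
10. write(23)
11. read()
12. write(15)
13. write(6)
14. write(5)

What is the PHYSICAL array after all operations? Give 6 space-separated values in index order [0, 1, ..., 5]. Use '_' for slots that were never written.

Answer: 13 25 23 15 6 5

Derivation:
After op 1 (write(22)): arr=[22 _ _ _ _ _] head=0 tail=1 count=1
After op 2 (write(2)): arr=[22 2 _ _ _ _] head=0 tail=2 count=2
After op 3 (read()): arr=[22 2 _ _ _ _] head=1 tail=2 count=1
After op 4 (write(11)): arr=[22 2 11 _ _ _] head=1 tail=3 count=2
After op 5 (write(10)): arr=[22 2 11 10 _ _] head=1 tail=4 count=3
After op 6 (write(12)): arr=[22 2 11 10 12 _] head=1 tail=5 count=4
After op 7 (write(8)): arr=[22 2 11 10 12 8] head=1 tail=0 count=5
After op 8 (write(13)): arr=[13 2 11 10 12 8] head=1 tail=1 count=6
After op 9 (write(25)): arr=[13 25 11 10 12 8] head=2 tail=2 count=6
After op 10 (write(23)): arr=[13 25 23 10 12 8] head=3 tail=3 count=6
After op 11 (read()): arr=[13 25 23 10 12 8] head=4 tail=3 count=5
After op 12 (write(15)): arr=[13 25 23 15 12 8] head=4 tail=4 count=6
After op 13 (write(6)): arr=[13 25 23 15 6 8] head=5 tail=5 count=6
After op 14 (write(5)): arr=[13 25 23 15 6 5] head=0 tail=0 count=6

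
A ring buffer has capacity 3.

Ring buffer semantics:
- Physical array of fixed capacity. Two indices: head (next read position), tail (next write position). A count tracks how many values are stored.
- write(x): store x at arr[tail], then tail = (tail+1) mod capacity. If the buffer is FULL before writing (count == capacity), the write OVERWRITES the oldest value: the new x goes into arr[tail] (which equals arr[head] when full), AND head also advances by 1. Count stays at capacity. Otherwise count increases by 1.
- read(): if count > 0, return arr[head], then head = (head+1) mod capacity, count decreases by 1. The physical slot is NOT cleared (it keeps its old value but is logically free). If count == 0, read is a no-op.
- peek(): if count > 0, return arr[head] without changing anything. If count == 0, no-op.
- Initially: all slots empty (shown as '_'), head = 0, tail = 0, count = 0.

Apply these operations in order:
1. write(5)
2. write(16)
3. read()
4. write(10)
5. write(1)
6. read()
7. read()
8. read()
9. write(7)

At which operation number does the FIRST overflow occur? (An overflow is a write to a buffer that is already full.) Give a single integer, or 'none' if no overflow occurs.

After op 1 (write(5)): arr=[5 _ _] head=0 tail=1 count=1
After op 2 (write(16)): arr=[5 16 _] head=0 tail=2 count=2
After op 3 (read()): arr=[5 16 _] head=1 tail=2 count=1
After op 4 (write(10)): arr=[5 16 10] head=1 tail=0 count=2
After op 5 (write(1)): arr=[1 16 10] head=1 tail=1 count=3
After op 6 (read()): arr=[1 16 10] head=2 tail=1 count=2
After op 7 (read()): arr=[1 16 10] head=0 tail=1 count=1
After op 8 (read()): arr=[1 16 10] head=1 tail=1 count=0
After op 9 (write(7)): arr=[1 7 10] head=1 tail=2 count=1

Answer: none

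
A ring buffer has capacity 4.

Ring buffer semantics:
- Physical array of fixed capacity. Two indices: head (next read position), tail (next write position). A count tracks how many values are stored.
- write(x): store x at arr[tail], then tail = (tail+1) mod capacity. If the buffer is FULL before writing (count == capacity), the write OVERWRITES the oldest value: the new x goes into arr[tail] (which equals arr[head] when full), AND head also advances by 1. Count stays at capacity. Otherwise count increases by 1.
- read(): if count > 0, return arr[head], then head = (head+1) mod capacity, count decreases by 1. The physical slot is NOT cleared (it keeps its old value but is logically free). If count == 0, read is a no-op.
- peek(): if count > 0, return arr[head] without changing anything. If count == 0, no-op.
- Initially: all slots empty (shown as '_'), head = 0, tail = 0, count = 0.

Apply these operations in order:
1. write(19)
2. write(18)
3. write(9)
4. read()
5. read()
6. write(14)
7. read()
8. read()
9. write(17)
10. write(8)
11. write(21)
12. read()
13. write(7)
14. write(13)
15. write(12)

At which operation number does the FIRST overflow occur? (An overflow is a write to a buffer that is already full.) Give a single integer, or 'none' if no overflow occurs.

Answer: 15

Derivation:
After op 1 (write(19)): arr=[19 _ _ _] head=0 tail=1 count=1
After op 2 (write(18)): arr=[19 18 _ _] head=0 tail=2 count=2
After op 3 (write(9)): arr=[19 18 9 _] head=0 tail=3 count=3
After op 4 (read()): arr=[19 18 9 _] head=1 tail=3 count=2
After op 5 (read()): arr=[19 18 9 _] head=2 tail=3 count=1
After op 6 (write(14)): arr=[19 18 9 14] head=2 tail=0 count=2
After op 7 (read()): arr=[19 18 9 14] head=3 tail=0 count=1
After op 8 (read()): arr=[19 18 9 14] head=0 tail=0 count=0
After op 9 (write(17)): arr=[17 18 9 14] head=0 tail=1 count=1
After op 10 (write(8)): arr=[17 8 9 14] head=0 tail=2 count=2
After op 11 (write(21)): arr=[17 8 21 14] head=0 tail=3 count=3
After op 12 (read()): arr=[17 8 21 14] head=1 tail=3 count=2
After op 13 (write(7)): arr=[17 8 21 7] head=1 tail=0 count=3
After op 14 (write(13)): arr=[13 8 21 7] head=1 tail=1 count=4
After op 15 (write(12)): arr=[13 12 21 7] head=2 tail=2 count=4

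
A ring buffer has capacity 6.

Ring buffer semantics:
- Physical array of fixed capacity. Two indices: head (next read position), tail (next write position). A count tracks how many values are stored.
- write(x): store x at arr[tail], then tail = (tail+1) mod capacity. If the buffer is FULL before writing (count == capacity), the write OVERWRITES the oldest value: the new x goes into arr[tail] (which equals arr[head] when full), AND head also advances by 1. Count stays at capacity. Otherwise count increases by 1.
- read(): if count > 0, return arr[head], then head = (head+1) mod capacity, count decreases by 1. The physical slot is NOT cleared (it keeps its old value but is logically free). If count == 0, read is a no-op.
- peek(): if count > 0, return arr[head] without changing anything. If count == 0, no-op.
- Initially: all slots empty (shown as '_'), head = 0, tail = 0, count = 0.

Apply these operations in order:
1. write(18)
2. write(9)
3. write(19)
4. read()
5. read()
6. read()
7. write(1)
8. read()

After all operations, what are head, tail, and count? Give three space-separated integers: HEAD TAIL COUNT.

Answer: 4 4 0

Derivation:
After op 1 (write(18)): arr=[18 _ _ _ _ _] head=0 tail=1 count=1
After op 2 (write(9)): arr=[18 9 _ _ _ _] head=0 tail=2 count=2
After op 3 (write(19)): arr=[18 9 19 _ _ _] head=0 tail=3 count=3
After op 4 (read()): arr=[18 9 19 _ _ _] head=1 tail=3 count=2
After op 5 (read()): arr=[18 9 19 _ _ _] head=2 tail=3 count=1
After op 6 (read()): arr=[18 9 19 _ _ _] head=3 tail=3 count=0
After op 7 (write(1)): arr=[18 9 19 1 _ _] head=3 tail=4 count=1
After op 8 (read()): arr=[18 9 19 1 _ _] head=4 tail=4 count=0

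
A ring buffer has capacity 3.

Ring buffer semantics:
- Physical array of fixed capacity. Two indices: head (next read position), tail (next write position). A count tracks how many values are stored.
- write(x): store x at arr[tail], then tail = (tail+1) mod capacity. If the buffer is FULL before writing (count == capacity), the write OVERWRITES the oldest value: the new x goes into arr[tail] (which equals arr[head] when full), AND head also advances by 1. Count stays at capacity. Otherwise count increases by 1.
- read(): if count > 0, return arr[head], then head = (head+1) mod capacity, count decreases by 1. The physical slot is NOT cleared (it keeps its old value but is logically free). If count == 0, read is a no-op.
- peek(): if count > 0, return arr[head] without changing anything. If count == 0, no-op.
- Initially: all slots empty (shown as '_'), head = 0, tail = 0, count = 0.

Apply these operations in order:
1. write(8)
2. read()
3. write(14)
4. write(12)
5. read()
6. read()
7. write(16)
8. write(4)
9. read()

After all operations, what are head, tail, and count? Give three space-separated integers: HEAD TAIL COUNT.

Answer: 1 2 1

Derivation:
After op 1 (write(8)): arr=[8 _ _] head=0 tail=1 count=1
After op 2 (read()): arr=[8 _ _] head=1 tail=1 count=0
After op 3 (write(14)): arr=[8 14 _] head=1 tail=2 count=1
After op 4 (write(12)): arr=[8 14 12] head=1 tail=0 count=2
After op 5 (read()): arr=[8 14 12] head=2 tail=0 count=1
After op 6 (read()): arr=[8 14 12] head=0 tail=0 count=0
After op 7 (write(16)): arr=[16 14 12] head=0 tail=1 count=1
After op 8 (write(4)): arr=[16 4 12] head=0 tail=2 count=2
After op 9 (read()): arr=[16 4 12] head=1 tail=2 count=1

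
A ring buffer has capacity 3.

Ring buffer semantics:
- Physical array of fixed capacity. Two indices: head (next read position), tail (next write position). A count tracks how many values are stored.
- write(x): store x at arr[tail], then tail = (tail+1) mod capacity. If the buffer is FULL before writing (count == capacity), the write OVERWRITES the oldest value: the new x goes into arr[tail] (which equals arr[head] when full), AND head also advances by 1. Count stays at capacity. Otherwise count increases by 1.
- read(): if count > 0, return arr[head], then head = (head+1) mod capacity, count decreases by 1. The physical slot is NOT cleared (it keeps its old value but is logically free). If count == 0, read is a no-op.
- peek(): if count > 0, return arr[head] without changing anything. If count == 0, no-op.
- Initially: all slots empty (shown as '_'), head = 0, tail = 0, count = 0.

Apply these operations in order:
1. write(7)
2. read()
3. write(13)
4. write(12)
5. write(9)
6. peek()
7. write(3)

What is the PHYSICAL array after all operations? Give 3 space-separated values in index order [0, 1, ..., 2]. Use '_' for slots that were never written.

After op 1 (write(7)): arr=[7 _ _] head=0 tail=1 count=1
After op 2 (read()): arr=[7 _ _] head=1 tail=1 count=0
After op 3 (write(13)): arr=[7 13 _] head=1 tail=2 count=1
After op 4 (write(12)): arr=[7 13 12] head=1 tail=0 count=2
After op 5 (write(9)): arr=[9 13 12] head=1 tail=1 count=3
After op 6 (peek()): arr=[9 13 12] head=1 tail=1 count=3
After op 7 (write(3)): arr=[9 3 12] head=2 tail=2 count=3

Answer: 9 3 12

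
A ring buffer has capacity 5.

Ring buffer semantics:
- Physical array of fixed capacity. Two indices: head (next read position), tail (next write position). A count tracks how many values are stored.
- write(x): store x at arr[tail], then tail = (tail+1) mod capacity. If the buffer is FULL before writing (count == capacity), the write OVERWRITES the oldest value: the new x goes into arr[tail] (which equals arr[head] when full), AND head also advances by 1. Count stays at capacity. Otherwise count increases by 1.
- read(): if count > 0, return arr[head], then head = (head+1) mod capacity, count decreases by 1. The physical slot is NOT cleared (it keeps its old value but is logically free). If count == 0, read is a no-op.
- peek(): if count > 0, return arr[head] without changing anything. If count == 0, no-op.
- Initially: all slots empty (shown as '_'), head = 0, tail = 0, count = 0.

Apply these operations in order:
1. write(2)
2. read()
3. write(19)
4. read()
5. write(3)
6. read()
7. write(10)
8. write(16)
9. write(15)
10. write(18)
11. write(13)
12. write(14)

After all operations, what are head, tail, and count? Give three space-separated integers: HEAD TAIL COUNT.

Answer: 4 4 5

Derivation:
After op 1 (write(2)): arr=[2 _ _ _ _] head=0 tail=1 count=1
After op 2 (read()): arr=[2 _ _ _ _] head=1 tail=1 count=0
After op 3 (write(19)): arr=[2 19 _ _ _] head=1 tail=2 count=1
After op 4 (read()): arr=[2 19 _ _ _] head=2 tail=2 count=0
After op 5 (write(3)): arr=[2 19 3 _ _] head=2 tail=3 count=1
After op 6 (read()): arr=[2 19 3 _ _] head=3 tail=3 count=0
After op 7 (write(10)): arr=[2 19 3 10 _] head=3 tail=4 count=1
After op 8 (write(16)): arr=[2 19 3 10 16] head=3 tail=0 count=2
After op 9 (write(15)): arr=[15 19 3 10 16] head=3 tail=1 count=3
After op 10 (write(18)): arr=[15 18 3 10 16] head=3 tail=2 count=4
After op 11 (write(13)): arr=[15 18 13 10 16] head=3 tail=3 count=5
After op 12 (write(14)): arr=[15 18 13 14 16] head=4 tail=4 count=5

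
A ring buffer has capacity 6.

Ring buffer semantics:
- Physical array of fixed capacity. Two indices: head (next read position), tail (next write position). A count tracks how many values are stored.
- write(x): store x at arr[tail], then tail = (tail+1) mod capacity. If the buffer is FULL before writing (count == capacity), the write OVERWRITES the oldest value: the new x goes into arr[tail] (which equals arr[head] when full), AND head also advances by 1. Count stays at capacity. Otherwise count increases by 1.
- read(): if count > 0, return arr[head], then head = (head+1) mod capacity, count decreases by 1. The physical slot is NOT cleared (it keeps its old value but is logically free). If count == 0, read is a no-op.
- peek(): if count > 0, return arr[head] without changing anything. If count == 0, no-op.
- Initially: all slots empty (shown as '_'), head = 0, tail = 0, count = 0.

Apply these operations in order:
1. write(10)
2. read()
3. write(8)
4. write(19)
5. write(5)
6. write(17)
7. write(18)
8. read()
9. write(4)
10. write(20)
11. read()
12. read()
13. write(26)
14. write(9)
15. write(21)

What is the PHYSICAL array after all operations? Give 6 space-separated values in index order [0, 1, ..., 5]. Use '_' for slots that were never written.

Answer: 4 20 26 9 21 18

Derivation:
After op 1 (write(10)): arr=[10 _ _ _ _ _] head=0 tail=1 count=1
After op 2 (read()): arr=[10 _ _ _ _ _] head=1 tail=1 count=0
After op 3 (write(8)): arr=[10 8 _ _ _ _] head=1 tail=2 count=1
After op 4 (write(19)): arr=[10 8 19 _ _ _] head=1 tail=3 count=2
After op 5 (write(5)): arr=[10 8 19 5 _ _] head=1 tail=4 count=3
After op 6 (write(17)): arr=[10 8 19 5 17 _] head=1 tail=5 count=4
After op 7 (write(18)): arr=[10 8 19 5 17 18] head=1 tail=0 count=5
After op 8 (read()): arr=[10 8 19 5 17 18] head=2 tail=0 count=4
After op 9 (write(4)): arr=[4 8 19 5 17 18] head=2 tail=1 count=5
After op 10 (write(20)): arr=[4 20 19 5 17 18] head=2 tail=2 count=6
After op 11 (read()): arr=[4 20 19 5 17 18] head=3 tail=2 count=5
After op 12 (read()): arr=[4 20 19 5 17 18] head=4 tail=2 count=4
After op 13 (write(26)): arr=[4 20 26 5 17 18] head=4 tail=3 count=5
After op 14 (write(9)): arr=[4 20 26 9 17 18] head=4 tail=4 count=6
After op 15 (write(21)): arr=[4 20 26 9 21 18] head=5 tail=5 count=6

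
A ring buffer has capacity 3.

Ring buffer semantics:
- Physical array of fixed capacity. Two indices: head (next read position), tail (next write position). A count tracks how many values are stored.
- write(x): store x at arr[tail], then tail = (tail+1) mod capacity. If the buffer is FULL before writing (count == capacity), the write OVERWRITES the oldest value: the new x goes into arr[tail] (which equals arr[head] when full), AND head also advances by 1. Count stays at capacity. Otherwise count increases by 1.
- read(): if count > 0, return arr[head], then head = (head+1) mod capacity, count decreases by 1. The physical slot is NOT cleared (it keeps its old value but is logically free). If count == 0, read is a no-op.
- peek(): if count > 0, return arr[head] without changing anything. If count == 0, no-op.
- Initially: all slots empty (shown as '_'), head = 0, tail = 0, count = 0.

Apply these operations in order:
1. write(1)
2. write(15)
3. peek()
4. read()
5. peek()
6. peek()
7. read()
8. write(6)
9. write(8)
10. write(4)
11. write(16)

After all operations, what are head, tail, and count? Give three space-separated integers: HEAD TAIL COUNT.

After op 1 (write(1)): arr=[1 _ _] head=0 tail=1 count=1
After op 2 (write(15)): arr=[1 15 _] head=0 tail=2 count=2
After op 3 (peek()): arr=[1 15 _] head=0 tail=2 count=2
After op 4 (read()): arr=[1 15 _] head=1 tail=2 count=1
After op 5 (peek()): arr=[1 15 _] head=1 tail=2 count=1
After op 6 (peek()): arr=[1 15 _] head=1 tail=2 count=1
After op 7 (read()): arr=[1 15 _] head=2 tail=2 count=0
After op 8 (write(6)): arr=[1 15 6] head=2 tail=0 count=1
After op 9 (write(8)): arr=[8 15 6] head=2 tail=1 count=2
After op 10 (write(4)): arr=[8 4 6] head=2 tail=2 count=3
After op 11 (write(16)): arr=[8 4 16] head=0 tail=0 count=3

Answer: 0 0 3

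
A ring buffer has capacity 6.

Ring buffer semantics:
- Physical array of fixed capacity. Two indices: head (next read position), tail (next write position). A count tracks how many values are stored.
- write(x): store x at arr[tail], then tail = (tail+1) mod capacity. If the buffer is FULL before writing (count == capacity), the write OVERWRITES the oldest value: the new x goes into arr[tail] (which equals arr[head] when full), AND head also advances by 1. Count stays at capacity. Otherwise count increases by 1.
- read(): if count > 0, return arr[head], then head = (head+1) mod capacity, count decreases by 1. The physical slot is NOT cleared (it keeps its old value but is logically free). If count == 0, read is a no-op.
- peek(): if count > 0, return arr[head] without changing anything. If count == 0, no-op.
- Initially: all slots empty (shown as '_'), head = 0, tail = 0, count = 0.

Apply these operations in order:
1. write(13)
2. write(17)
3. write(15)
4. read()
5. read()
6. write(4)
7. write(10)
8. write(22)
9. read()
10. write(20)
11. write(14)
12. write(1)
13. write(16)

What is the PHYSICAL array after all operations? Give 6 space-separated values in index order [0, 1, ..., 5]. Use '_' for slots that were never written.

After op 1 (write(13)): arr=[13 _ _ _ _ _] head=0 tail=1 count=1
After op 2 (write(17)): arr=[13 17 _ _ _ _] head=0 tail=2 count=2
After op 3 (write(15)): arr=[13 17 15 _ _ _] head=0 tail=3 count=3
After op 4 (read()): arr=[13 17 15 _ _ _] head=1 tail=3 count=2
After op 5 (read()): arr=[13 17 15 _ _ _] head=2 tail=3 count=1
After op 6 (write(4)): arr=[13 17 15 4 _ _] head=2 tail=4 count=2
After op 7 (write(10)): arr=[13 17 15 4 10 _] head=2 tail=5 count=3
After op 8 (write(22)): arr=[13 17 15 4 10 22] head=2 tail=0 count=4
After op 9 (read()): arr=[13 17 15 4 10 22] head=3 tail=0 count=3
After op 10 (write(20)): arr=[20 17 15 4 10 22] head=3 tail=1 count=4
After op 11 (write(14)): arr=[20 14 15 4 10 22] head=3 tail=2 count=5
After op 12 (write(1)): arr=[20 14 1 4 10 22] head=3 tail=3 count=6
After op 13 (write(16)): arr=[20 14 1 16 10 22] head=4 tail=4 count=6

Answer: 20 14 1 16 10 22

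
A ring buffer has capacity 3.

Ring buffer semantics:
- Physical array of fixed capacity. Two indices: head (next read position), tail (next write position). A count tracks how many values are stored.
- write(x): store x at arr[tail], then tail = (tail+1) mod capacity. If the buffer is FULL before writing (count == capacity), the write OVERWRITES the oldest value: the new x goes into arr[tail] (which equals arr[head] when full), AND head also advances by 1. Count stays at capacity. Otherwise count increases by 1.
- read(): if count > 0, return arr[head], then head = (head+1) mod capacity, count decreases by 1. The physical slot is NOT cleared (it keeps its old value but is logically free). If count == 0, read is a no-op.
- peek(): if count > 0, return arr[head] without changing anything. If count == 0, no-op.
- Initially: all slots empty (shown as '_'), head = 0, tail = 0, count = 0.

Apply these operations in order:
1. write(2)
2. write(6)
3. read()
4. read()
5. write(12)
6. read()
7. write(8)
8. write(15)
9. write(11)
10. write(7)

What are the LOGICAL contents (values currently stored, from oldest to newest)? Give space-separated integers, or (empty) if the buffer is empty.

After op 1 (write(2)): arr=[2 _ _] head=0 tail=1 count=1
After op 2 (write(6)): arr=[2 6 _] head=0 tail=2 count=2
After op 3 (read()): arr=[2 6 _] head=1 tail=2 count=1
After op 4 (read()): arr=[2 6 _] head=2 tail=2 count=0
After op 5 (write(12)): arr=[2 6 12] head=2 tail=0 count=1
After op 6 (read()): arr=[2 6 12] head=0 tail=0 count=0
After op 7 (write(8)): arr=[8 6 12] head=0 tail=1 count=1
After op 8 (write(15)): arr=[8 15 12] head=0 tail=2 count=2
After op 9 (write(11)): arr=[8 15 11] head=0 tail=0 count=3
After op 10 (write(7)): arr=[7 15 11] head=1 tail=1 count=3

Answer: 15 11 7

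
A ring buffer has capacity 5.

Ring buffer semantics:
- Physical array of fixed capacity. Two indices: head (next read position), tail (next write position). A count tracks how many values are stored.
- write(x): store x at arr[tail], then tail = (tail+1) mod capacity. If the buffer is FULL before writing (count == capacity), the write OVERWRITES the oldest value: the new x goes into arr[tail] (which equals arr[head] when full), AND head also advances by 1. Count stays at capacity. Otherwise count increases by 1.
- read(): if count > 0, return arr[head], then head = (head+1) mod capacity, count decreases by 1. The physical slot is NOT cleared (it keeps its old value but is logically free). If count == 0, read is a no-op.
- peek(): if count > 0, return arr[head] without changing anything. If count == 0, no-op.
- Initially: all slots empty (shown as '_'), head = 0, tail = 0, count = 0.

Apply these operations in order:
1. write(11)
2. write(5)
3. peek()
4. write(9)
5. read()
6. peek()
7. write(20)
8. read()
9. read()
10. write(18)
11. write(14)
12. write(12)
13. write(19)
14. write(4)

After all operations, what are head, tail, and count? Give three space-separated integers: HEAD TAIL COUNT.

Answer: 4 4 5

Derivation:
After op 1 (write(11)): arr=[11 _ _ _ _] head=0 tail=1 count=1
After op 2 (write(5)): arr=[11 5 _ _ _] head=0 tail=2 count=2
After op 3 (peek()): arr=[11 5 _ _ _] head=0 tail=2 count=2
After op 4 (write(9)): arr=[11 5 9 _ _] head=0 tail=3 count=3
After op 5 (read()): arr=[11 5 9 _ _] head=1 tail=3 count=2
After op 6 (peek()): arr=[11 5 9 _ _] head=1 tail=3 count=2
After op 7 (write(20)): arr=[11 5 9 20 _] head=1 tail=4 count=3
After op 8 (read()): arr=[11 5 9 20 _] head=2 tail=4 count=2
After op 9 (read()): arr=[11 5 9 20 _] head=3 tail=4 count=1
After op 10 (write(18)): arr=[11 5 9 20 18] head=3 tail=0 count=2
After op 11 (write(14)): arr=[14 5 9 20 18] head=3 tail=1 count=3
After op 12 (write(12)): arr=[14 12 9 20 18] head=3 tail=2 count=4
After op 13 (write(19)): arr=[14 12 19 20 18] head=3 tail=3 count=5
After op 14 (write(4)): arr=[14 12 19 4 18] head=4 tail=4 count=5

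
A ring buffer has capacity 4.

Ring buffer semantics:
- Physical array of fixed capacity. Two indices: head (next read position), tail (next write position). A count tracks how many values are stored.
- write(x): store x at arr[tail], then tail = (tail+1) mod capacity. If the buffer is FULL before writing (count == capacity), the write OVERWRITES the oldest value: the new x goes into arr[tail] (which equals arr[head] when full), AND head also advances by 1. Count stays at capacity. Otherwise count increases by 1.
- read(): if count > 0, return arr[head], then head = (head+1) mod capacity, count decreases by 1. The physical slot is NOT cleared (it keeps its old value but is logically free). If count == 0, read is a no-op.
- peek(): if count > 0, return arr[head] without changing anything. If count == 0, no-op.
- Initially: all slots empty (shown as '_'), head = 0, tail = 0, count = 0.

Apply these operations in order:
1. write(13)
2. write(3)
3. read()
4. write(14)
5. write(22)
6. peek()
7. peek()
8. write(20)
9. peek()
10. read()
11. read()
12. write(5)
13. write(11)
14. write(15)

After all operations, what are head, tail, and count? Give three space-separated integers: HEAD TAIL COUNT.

After op 1 (write(13)): arr=[13 _ _ _] head=0 tail=1 count=1
After op 2 (write(3)): arr=[13 3 _ _] head=0 tail=2 count=2
After op 3 (read()): arr=[13 3 _ _] head=1 tail=2 count=1
After op 4 (write(14)): arr=[13 3 14 _] head=1 tail=3 count=2
After op 5 (write(22)): arr=[13 3 14 22] head=1 tail=0 count=3
After op 6 (peek()): arr=[13 3 14 22] head=1 tail=0 count=3
After op 7 (peek()): arr=[13 3 14 22] head=1 tail=0 count=3
After op 8 (write(20)): arr=[20 3 14 22] head=1 tail=1 count=4
After op 9 (peek()): arr=[20 3 14 22] head=1 tail=1 count=4
After op 10 (read()): arr=[20 3 14 22] head=2 tail=1 count=3
After op 11 (read()): arr=[20 3 14 22] head=3 tail=1 count=2
After op 12 (write(5)): arr=[20 5 14 22] head=3 tail=2 count=3
After op 13 (write(11)): arr=[20 5 11 22] head=3 tail=3 count=4
After op 14 (write(15)): arr=[20 5 11 15] head=0 tail=0 count=4

Answer: 0 0 4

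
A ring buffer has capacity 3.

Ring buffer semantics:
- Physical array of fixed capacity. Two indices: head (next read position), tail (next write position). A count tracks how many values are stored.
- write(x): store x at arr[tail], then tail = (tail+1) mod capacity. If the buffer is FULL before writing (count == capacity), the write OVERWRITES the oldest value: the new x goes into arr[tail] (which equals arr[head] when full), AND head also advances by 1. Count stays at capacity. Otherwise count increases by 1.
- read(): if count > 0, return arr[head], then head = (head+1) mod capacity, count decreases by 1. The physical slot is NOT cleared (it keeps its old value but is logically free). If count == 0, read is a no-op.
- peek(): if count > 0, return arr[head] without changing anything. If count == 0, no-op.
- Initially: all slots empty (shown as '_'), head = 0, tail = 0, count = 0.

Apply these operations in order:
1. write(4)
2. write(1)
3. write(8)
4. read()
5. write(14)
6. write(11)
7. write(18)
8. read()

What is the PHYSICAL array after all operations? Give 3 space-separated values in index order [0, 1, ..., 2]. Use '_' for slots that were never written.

After op 1 (write(4)): arr=[4 _ _] head=0 tail=1 count=1
After op 2 (write(1)): arr=[4 1 _] head=0 tail=2 count=2
After op 3 (write(8)): arr=[4 1 8] head=0 tail=0 count=3
After op 4 (read()): arr=[4 1 8] head=1 tail=0 count=2
After op 5 (write(14)): arr=[14 1 8] head=1 tail=1 count=3
After op 6 (write(11)): arr=[14 11 8] head=2 tail=2 count=3
After op 7 (write(18)): arr=[14 11 18] head=0 tail=0 count=3
After op 8 (read()): arr=[14 11 18] head=1 tail=0 count=2

Answer: 14 11 18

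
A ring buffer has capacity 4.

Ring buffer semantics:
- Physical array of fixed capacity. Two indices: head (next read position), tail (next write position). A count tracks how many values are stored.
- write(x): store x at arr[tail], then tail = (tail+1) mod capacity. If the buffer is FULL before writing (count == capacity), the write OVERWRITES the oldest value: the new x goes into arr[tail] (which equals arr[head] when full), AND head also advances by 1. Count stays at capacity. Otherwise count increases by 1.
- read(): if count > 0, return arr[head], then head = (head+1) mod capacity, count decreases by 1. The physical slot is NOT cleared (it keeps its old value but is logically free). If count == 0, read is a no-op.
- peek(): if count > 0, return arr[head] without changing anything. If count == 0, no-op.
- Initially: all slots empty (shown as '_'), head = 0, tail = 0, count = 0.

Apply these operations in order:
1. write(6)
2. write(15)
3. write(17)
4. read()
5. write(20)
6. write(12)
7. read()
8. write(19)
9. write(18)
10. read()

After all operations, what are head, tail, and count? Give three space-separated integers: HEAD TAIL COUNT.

Answer: 0 3 3

Derivation:
After op 1 (write(6)): arr=[6 _ _ _] head=0 tail=1 count=1
After op 2 (write(15)): arr=[6 15 _ _] head=0 tail=2 count=2
After op 3 (write(17)): arr=[6 15 17 _] head=0 tail=3 count=3
After op 4 (read()): arr=[6 15 17 _] head=1 tail=3 count=2
After op 5 (write(20)): arr=[6 15 17 20] head=1 tail=0 count=3
After op 6 (write(12)): arr=[12 15 17 20] head=1 tail=1 count=4
After op 7 (read()): arr=[12 15 17 20] head=2 tail=1 count=3
After op 8 (write(19)): arr=[12 19 17 20] head=2 tail=2 count=4
After op 9 (write(18)): arr=[12 19 18 20] head=3 tail=3 count=4
After op 10 (read()): arr=[12 19 18 20] head=0 tail=3 count=3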